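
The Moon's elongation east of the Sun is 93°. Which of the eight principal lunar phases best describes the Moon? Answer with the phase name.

first quarter

93° lies in the first quarter sector of the 8-phase cycle.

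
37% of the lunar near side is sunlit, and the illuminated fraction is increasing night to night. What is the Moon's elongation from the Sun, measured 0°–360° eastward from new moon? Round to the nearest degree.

75°

cos θ = 1 − 2f = 0.260, giving a principal value of 74.9°.
Waxing ⇒ before full, so θ = 74.9°.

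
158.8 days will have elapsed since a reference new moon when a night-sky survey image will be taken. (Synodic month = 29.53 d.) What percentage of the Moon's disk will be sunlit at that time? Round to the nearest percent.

86%

158.8 d spans 5 complete synodic months (5 × 29.53 = 147.65 d) plus 11.15 d.
The Moon has covered 11.15/29.53 of its cycle, so θ ≈ 360° × 11.15/29.53 = 135.9°.
With cos θ = (-0.718), the lit fraction is (1 − (-0.718))/2 ≈ 0.859, so 86%.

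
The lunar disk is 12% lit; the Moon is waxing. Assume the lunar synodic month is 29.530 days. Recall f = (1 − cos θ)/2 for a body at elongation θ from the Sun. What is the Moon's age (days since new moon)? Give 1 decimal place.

From f = (1 − cos θ)/2: cos θ = 1 − 2×0.12 = 0.760; arccos → 40.5°.
Waxing ⇒ before full, so θ = 40.5°.
At 360°/29.530 d per day, 40.5° corresponds to 3.33 days.

3.3 days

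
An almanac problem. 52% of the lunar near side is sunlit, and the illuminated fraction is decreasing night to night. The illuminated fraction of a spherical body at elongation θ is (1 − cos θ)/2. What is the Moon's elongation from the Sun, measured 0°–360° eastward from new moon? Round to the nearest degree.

Invert f = (1 − cos θ)/2 to get cos θ = 1 − 2(0.52) = -0.040, hence θ₀ = arccos -0.040 = 92.3°.
A waning Moon lies in 180°–360°, so θ = 360° − 92.3° = 267.7°.

268°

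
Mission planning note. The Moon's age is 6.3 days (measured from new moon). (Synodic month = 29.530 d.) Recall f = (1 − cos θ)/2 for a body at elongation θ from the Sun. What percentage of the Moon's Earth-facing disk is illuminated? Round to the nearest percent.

39%

Phase angle: θ = 360°·(6.3 d)/(29.530 d) = 76.8°.
Illuminated fraction = (1 − cos 76.8°)/2 = (1 − 0.228)/2 ≈ 0.386, so 39%.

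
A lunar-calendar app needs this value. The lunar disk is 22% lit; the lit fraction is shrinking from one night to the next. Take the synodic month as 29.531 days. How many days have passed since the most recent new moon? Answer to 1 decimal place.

24.9 days

cos θ = 1 − 2f = 0.560, giving a principal value of 55.9°.
Waning ⇒ past full, so θ = 360° − 55.9° = 304.1°.
That fraction of the synodic month is 304.1/360 × 29.531 d ≈ 24.94 d.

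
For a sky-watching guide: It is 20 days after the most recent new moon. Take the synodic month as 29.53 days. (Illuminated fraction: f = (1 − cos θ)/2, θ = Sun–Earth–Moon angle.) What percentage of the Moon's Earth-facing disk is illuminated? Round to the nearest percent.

Elongation θ = 360° × 20/29.53 ≈ 243.8°.
cos 243.8° = (-0.441), so f = (1 − (-0.441))/2 = 0.721, so 72%.

72%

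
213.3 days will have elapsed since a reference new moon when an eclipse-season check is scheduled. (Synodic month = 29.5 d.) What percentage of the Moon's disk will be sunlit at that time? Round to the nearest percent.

213.3 d spans 7 complete synodic months (7 × 29.5 = 206.50 d) plus 6.80 d.
Phase angle: θ = 360°·(6.80 d)/(29.5 d) = 83.0°.
With cos θ = 0.122, the lit fraction is (1 − 0.122)/2 ≈ 0.439, so 44%.

44%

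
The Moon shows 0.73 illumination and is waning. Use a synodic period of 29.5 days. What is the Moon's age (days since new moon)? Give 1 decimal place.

Invert f = (1 − cos θ)/2 to get cos θ = 1 − 2(0.73) = -0.460, hence θ₀ = arccos -0.460 = 117.4°.
A waning Moon lies in 180°–360°, so θ = 360° − 117.4° = 242.6°.
Age = 29.5 × 242.6°/360° ≈ 19.88 days.

19.9 days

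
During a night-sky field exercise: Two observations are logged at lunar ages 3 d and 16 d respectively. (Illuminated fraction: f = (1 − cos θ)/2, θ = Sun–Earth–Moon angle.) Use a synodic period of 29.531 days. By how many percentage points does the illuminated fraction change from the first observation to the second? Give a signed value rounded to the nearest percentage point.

θ₁ = 360° × 3/29.531 = 36.6°, f₁ = (1 − cos θ₁)/2 = 0.098.
θ₂ = 360° × 16/29.531 = 195.0°, f₂ = (1 − cos θ₂)/2 = 0.983.
Change = f₂ − f₁ = +0.884 → +88 percentage points.

+88 pp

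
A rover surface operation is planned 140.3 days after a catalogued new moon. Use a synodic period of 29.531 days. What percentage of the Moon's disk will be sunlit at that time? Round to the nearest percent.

50%

Reduce mod P: 140.3 − 4×29.531 = 22.18 d into the current lunation.
Elongation θ = 360° × 22.18/29.531 ≈ 270.3°.
cos 270.3° = 0.006, so f = (1 − 0.006)/2 = 0.497, so 50%.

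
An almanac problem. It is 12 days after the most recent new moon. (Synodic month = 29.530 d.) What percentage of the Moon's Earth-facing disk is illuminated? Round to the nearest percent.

The Moon has covered 12/29.530 of its cycle, so θ ≈ 360° × 12/29.530 = 146.3°.
Illuminated fraction = (1 − cos 146.3°)/2 = (1 − (-0.832))/2 ≈ 0.916, so 92%.

92%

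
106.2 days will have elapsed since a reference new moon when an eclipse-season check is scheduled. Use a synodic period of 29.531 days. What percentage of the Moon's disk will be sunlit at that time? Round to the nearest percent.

106.2/29.531 = 3.596 lunations, so 3 complete cycles and 17.61 d into the next.
Elongation θ = 360° × 17.61/29.531 ≈ 214.6°.
cos 214.6° = (-0.823), so f = (1 − (-0.823))/2 = 0.911, so 91%.

91%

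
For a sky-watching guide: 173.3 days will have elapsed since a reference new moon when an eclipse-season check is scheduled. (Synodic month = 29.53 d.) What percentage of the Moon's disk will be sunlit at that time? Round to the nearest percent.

16%

173.3/29.53 = 5.869 lunations, so 5 complete cycles and 25.65 d into the next.
The Moon has covered 25.65/29.53 of its cycle, so θ ≈ 360° × 25.65/29.53 = 312.7°.
cos 312.7° = 0.678, so f = (1 − 0.678)/2 = 0.161, so 16%.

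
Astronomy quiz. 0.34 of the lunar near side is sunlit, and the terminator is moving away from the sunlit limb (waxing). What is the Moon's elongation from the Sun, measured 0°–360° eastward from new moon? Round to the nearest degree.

cos θ = 1 − 2f = 0.320, giving a principal value of 71.3°.
Waxing ⇒ before full, so θ = 71.3°.

71°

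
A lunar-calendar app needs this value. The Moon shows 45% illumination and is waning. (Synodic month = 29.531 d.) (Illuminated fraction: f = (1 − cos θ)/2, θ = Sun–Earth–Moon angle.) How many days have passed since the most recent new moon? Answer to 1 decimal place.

Invert f = (1 − cos θ)/2 to get cos θ = 1 − 2(0.45) = 0.100, hence θ₀ = arccos 0.100 = 84.3°.
A waning Moon lies in 180°–360°, so θ = 360° − 84.3° = 275.7°.
At 360°/29.531 d per day, 275.7° corresponds to 22.62 days.

22.6 days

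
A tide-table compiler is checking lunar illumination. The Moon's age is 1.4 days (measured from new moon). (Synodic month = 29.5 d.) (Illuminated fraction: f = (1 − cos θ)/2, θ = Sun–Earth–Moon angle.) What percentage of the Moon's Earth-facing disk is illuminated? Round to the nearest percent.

Elongation θ = 360° × 1.4/29.5 ≈ 17.1°.
With cos θ = 0.956, the lit fraction is (1 − 0.956)/2 ≈ 0.022, so 2%.

2%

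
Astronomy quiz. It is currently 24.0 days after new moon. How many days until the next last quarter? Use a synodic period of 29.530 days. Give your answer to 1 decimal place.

Last quarter occurs at elongation 270°, i.e. at age 29.530 × 270/360 = 22.148 d.
Already past this cycle's last quarter; the next is at 22.148 + 29.530 = 51.678 d, so 51.678 − 24.0 = 27.678 days.

27.7 days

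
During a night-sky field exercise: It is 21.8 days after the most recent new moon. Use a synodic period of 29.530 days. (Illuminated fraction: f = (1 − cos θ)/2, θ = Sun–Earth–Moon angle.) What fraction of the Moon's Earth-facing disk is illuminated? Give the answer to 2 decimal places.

0.54

The Moon has covered 21.8/29.530 of its cycle, so θ ≈ 360° × 21.8/29.530 = 265.8°.
Illuminated fraction = (1 − cos 265.8°)/2 = (1 − (-0.074))/2 ≈ 0.537.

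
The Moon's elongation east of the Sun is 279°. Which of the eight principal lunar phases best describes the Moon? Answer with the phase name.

The last quarter sector spans roughly 248°–292°; 279° falls inside it.

last quarter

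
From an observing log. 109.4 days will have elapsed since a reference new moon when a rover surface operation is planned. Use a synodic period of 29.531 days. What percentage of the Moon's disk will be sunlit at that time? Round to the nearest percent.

64%

Reduce mod P: 109.4 − 3×29.531 = 20.81 d into the current lunation.
The Moon has covered 20.81/29.531 of its cycle, so θ ≈ 360° × 20.81/29.531 = 253.6°.
Illuminated fraction = (1 − cos 253.6°)/2 = (1 − (-0.282))/2 ≈ 0.641, so 64%.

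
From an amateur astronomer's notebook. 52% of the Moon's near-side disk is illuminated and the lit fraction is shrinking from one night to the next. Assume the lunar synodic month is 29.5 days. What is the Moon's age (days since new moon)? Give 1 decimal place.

From f = (1 − cos θ)/2: cos θ = 1 − 2×0.52 = -0.040; arccos → 92.3°.
Since the Moon is past full (waning), take the reflex angle: θ = 360° − 92.3° = 267.7°.
At 360°/29.5 d per day, 267.7° corresponds to 21.94 days.

21.9 days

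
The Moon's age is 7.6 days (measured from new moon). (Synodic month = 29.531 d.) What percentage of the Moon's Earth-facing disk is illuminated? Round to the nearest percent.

52%

Elongation θ = 360° × 7.6/29.531 ≈ 92.6°.
Illuminated fraction = (1 − cos 92.6°)/2 = (1 − (-0.046))/2 ≈ 0.523, so 52%.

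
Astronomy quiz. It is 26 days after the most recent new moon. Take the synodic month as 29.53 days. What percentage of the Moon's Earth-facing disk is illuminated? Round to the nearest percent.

13%

Elongation θ = 360° × 26/29.53 ≈ 317.0°.
cos 317.0° = 0.731, so f = (1 − 0.731)/2 = 0.135, so 13%.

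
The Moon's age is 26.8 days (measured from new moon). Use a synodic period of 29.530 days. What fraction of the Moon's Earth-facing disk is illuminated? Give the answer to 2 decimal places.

0.08

Phase angle: θ = 360°·(26.8 d)/(29.530 d) = 326.7°.
cos 326.7° = 0.836, so f = (1 − 0.836)/2 = 0.082.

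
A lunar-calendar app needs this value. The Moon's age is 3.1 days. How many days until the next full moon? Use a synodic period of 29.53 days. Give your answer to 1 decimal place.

Full moon is 0.5 of the way through the cycle: age 0.5 × 29.53 = 14.765 d.
So 11.665 days remain (14.765 − 3.1).

11.7 days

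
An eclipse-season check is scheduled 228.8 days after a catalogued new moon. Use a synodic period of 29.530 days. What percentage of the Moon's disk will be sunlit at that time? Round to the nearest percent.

51%

Reduce mod P: 228.8 − 7×29.530 = 22.09 d into the current lunation.
The Moon has covered 22.09/29.530 of its cycle, so θ ≈ 360° × 22.09/29.530 = 269.3°.
With cos θ = (-0.012), the lit fraction is (1 − (-0.012))/2 ≈ 0.506, so 51%.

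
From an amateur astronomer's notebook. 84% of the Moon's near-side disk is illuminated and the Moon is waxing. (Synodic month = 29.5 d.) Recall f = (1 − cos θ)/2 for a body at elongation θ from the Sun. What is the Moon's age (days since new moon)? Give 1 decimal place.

10.9 days

From f = (1 − cos θ)/2: cos θ = 1 − 2×0.84 = -0.680; arccos → 132.8°.
Before full moon the principal value applies: θ = 132.8°.
Age = 29.5 × 132.8°/360° ≈ 10.89 days.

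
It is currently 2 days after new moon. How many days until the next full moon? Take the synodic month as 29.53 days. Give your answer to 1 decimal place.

12.8 days

Full moon occurs at elongation 180°, i.e. at age 29.53 × 180/360 = 14.765 d.
That is 14.765 − 2 = 12.765 days ahead.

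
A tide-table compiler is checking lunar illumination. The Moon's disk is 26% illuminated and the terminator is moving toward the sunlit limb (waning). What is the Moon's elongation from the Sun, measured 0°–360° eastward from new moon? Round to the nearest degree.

Invert f = (1 − cos θ)/2 to get cos θ = 1 − 2(0.26) = 0.480, hence θ₀ = arccos 0.480 = 61.3°.
Waning ⇒ past full, so θ = 360° − 61.3° = 298.7°.

299°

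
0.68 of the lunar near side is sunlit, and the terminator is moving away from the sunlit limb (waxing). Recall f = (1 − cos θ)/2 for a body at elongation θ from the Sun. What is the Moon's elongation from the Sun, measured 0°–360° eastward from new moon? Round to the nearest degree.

Invert f = (1 − cos θ)/2 to get cos θ = 1 − 2(0.68) = -0.360, hence θ₀ = arccos -0.360 = 111.1°.
Waxing ⇒ before full, so θ = 111.1°.

111°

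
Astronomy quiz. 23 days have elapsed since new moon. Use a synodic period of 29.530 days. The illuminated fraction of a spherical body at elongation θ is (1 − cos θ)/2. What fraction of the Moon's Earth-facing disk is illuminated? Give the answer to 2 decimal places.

0.41

Phase angle: θ = 360°·(23 d)/(29.530 d) = 280.4°.
Illuminated fraction = (1 − cos 280.4°)/2 = (1 − 0.180)/2 ≈ 0.410.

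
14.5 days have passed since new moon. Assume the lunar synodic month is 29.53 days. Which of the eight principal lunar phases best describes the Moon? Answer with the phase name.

full moon

At 14.5/29.53 of the cycle, θ ≈ 177° — the full moon range.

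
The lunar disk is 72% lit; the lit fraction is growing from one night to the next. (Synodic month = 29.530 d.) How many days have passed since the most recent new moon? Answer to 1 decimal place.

From f = (1 − cos θ)/2: cos θ = 1 − 2×0.72 = -0.440; arccos → 116.1°.
Waxing ⇒ before full, so θ = 116.1°.
Age = 29.530 × 116.1°/360° ≈ 9.52 days.

9.5 days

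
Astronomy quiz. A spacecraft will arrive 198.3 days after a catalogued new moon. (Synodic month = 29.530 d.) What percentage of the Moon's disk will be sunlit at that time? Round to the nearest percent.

61%

Reduce mod P: 198.3 − 6×29.530 = 21.12 d into the current lunation.
The Moon has covered 21.12/29.530 of its cycle, so θ ≈ 360° × 21.12/29.530 = 257.5°.
cos 257.5° = (-0.217), so f = (1 − (-0.217))/2 = 0.608, so 61%.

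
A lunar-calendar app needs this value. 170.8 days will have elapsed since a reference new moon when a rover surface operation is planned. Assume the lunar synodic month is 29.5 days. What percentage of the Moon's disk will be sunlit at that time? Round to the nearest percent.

Reduce mod P: 170.8 − 5×29.5 = 23.30 d into the current lunation.
Elongation θ = 360° × 23.30/29.5 ≈ 284.3°.
Illuminated fraction = (1 − cos 284.3°)/2 = (1 − 0.248)/2 ≈ 0.376, so 38%.

38%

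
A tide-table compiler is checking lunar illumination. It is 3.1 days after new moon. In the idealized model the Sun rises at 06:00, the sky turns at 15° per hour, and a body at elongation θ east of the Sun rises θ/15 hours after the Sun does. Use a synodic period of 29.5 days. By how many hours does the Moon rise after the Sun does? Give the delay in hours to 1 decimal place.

Elongation θ = 360° × 3.1/29.5 ≈ 37.8°.
The Moon trails the Sun by θ/15 = 37.8/15 ≈ 2.52 hours.
So the Moon rises 2.52 h after the Sun.

2.5 h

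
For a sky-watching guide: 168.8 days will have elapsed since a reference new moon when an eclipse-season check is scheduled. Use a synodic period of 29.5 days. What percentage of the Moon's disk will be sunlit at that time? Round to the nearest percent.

168.8/29.5 = 5.722 lunations, so 5 complete cycles and 21.30 d into the next.
Elongation θ = 360° × 21.30/29.5 ≈ 259.9°.
cos 259.9° = (-0.175), so f = (1 − (-0.175))/2 = 0.587, so 59%.

59%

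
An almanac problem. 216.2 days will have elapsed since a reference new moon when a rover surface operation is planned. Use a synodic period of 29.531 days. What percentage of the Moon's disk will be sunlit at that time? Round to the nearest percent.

72%

216.2 d spans 7 complete synodic months (7 × 29.531 = 206.72 d) plus 9.48 d.
Phase angle: θ = 360°·(9.48 d)/(29.531 d) = 115.6°.
Illuminated fraction = (1 − cos 115.6°)/2 = (1 − (-0.432))/2 ≈ 0.716, so 72%.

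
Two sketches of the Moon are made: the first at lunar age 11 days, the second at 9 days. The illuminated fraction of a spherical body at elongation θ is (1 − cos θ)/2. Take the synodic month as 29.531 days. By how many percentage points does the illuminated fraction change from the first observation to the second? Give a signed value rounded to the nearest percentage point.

θ₁ = 360° × 11/29.531 = 134.1°, f₁ = (1 − cos θ₁)/2 = 0.848.
θ₂ = 360° × 9/29.531 = 109.7°, f₂ = (1 − cos θ₂)/2 = 0.669.
Change = f₂ − f₁ = -0.179 → -18 percentage points.

-18 percentage points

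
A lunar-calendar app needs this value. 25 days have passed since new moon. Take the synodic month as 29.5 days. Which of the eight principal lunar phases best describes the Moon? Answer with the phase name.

θ ≈ 360° × 25/29.5 = 305°, which falls in the waning crescent sector.

waning crescent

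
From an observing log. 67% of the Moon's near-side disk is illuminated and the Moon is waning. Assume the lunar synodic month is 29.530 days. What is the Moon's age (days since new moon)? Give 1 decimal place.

20.5 days

Invert f = (1 − cos θ)/2 to get cos θ = 1 − 2(0.67) = -0.340, hence θ₀ = arccos -0.340 = 109.9°.
A waning Moon lies in 180°–360°, so θ = 360° − 109.9° = 250.1°.
That fraction of the synodic month is 250.1/360 × 29.530 d ≈ 20.52 d.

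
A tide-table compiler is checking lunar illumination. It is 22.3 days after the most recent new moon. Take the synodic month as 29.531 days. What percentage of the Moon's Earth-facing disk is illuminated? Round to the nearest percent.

48%

Elongation θ = 360° × 22.3/29.531 ≈ 271.8°.
With cos θ = 0.032, the lit fraction is (1 − 0.032)/2 ≈ 0.484, so 48%.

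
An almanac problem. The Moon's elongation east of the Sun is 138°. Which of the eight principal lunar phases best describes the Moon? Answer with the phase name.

138° lies in the waxing gibbous sector of the 8-phase cycle.

waxing gibbous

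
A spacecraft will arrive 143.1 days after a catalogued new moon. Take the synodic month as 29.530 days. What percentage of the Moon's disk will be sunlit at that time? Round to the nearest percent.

Reduce mod P: 143.1 − 4×29.530 = 24.98 d into the current lunation.
Elongation θ = 360° × 24.98/29.530 ≈ 304.5°.
cos 304.5° = 0.567, so f = (1 − 0.567)/2 = 0.217, so 22%.

22%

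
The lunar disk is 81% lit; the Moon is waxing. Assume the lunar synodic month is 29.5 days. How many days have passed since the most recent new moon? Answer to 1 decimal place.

Invert f = (1 − cos θ)/2 to get cos θ = 1 − 2(0.81) = -0.620, hence θ₀ = arccos -0.620 = 128.3°.
Waxing ⇒ before full, so θ = 128.3°.
Age = 29.5 × 128.3°/360° ≈ 10.51 days.

10.5 days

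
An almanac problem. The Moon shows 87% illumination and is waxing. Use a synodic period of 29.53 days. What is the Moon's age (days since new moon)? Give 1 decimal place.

cos θ = 1 − 2f = -0.740, giving a principal value of 137.7°.
Waxing ⇒ before full, so θ = 137.7°.
That fraction of the synodic month is 137.7/360 × 29.53 d ≈ 11.30 d.

11.3 days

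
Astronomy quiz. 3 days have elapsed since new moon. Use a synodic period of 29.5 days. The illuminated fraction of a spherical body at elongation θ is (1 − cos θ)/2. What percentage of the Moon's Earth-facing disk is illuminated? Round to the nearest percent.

10%

Elongation θ = 360° × 3/29.5 ≈ 36.6°.
Illuminated fraction = (1 − cos 36.6°)/2 = (1 − 0.803)/2 ≈ 0.099, so 10%.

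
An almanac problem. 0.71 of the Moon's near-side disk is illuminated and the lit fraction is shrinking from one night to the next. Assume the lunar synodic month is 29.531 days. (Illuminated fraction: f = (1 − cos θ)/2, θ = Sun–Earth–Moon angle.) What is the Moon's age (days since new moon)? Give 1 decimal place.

20.1 days

cos θ = 1 − 2f = -0.420, giving a principal value of 114.8°.
A waning Moon lies in 180°–360°, so θ = 360° − 114.8° = 245.2°.
That fraction of the synodic month is 245.2/360 × 29.531 d ≈ 20.11 d.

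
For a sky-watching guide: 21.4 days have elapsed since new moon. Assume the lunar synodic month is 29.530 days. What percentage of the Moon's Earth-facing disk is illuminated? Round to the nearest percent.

Phase angle: θ = 360°·(21.4 d)/(29.530 d) = 260.9°.
With cos θ = (-0.158), the lit fraction is (1 − (-0.158))/2 ≈ 0.579, so 58%.

58%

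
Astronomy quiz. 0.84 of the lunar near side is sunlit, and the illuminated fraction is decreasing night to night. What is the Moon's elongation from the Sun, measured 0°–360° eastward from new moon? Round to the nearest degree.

cos θ = 1 − 2f = -0.680, giving a principal value of 132.8°.
Waning ⇒ past full, so θ = 360° − 132.8° = 227.2°.

227°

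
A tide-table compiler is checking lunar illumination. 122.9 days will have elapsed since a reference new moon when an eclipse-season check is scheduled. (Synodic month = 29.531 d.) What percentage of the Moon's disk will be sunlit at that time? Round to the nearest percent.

122.9/29.531 = 4.162 lunations, so 4 complete cycles and 4.78 d into the next.
Elongation θ = 360° × 4.78/29.531 ≈ 58.2°.
Illuminated fraction = (1 − cos 58.2°)/2 = (1 − 0.527)/2 ≈ 0.237, so 24%.

24%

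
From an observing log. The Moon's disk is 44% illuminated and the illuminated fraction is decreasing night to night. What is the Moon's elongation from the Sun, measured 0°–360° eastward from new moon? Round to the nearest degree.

277°

cos θ = 1 − 2f = 0.120, giving a principal value of 83.1°.
Waning ⇒ past full, so θ = 360° − 83.1° = 276.9°.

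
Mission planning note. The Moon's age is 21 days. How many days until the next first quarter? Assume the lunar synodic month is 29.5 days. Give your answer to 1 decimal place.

First quarter occurs at elongation 90°, i.e. at age 29.5 × 90/360 = 7.375 d.
This lunation's first quarter (7.375 d) has passed, so add one period: 36.875 − 21 = 15.875 days.

15.9 days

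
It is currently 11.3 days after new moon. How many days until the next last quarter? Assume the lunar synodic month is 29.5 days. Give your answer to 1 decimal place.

10.8 days

Last quarter occurs at elongation 270°, i.e. at age 29.5 × 270/360 = 22.125 d.
So 10.825 days remain (22.125 − 11.3).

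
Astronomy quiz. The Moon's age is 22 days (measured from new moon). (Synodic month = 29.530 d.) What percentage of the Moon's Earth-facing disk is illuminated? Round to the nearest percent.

52%

The Moon has covered 22/29.530 of its cycle, so θ ≈ 360° × 22/29.530 = 268.2°.
Illuminated fraction = (1 − cos 268.2°)/2 = (1 − (-0.031))/2 ≈ 0.516, so 52%.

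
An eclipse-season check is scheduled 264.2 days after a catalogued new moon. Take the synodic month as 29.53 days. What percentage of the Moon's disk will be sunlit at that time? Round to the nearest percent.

Reduce mod P: 264.2 − 8×29.53 = 27.96 d into the current lunation.
The Moon has covered 27.96/29.53 of its cycle, so θ ≈ 360° × 27.96/29.53 = 340.9°.
Illuminated fraction = (1 − cos 340.9°)/2 = (1 − 0.945)/2 ≈ 0.028, so 3%.

3%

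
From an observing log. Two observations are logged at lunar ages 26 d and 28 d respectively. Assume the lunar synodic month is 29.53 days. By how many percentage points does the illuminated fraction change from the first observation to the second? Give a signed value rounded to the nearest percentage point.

First observation: θ = 360°·26/29.53 = 317.0°, so f = 0.135.
Second observation: θ = 341.3°, f = 0.026.
Δf = 0.026 − 0.135 = -0.108, i.e. -11 pp.

-11 pp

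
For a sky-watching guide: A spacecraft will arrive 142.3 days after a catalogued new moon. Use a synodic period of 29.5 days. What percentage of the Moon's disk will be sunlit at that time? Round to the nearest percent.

Reduce mod P: 142.3 − 4×29.5 = 24.30 d into the current lunation.
Elongation θ = 360° × 24.30/29.5 ≈ 296.5°.
Illuminated fraction = (1 − cos 296.5°)/2 = (1 − 0.447)/2 ≈ 0.277, so 28%.

28%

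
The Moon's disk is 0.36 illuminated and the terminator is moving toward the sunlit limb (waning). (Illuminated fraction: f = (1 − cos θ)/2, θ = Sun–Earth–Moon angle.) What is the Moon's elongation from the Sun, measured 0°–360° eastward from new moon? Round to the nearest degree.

286°

cos θ = 1 − 2f = 0.280, giving a principal value of 73.7°.
Waning ⇒ past full, so θ = 360° − 73.7° = 286.3°.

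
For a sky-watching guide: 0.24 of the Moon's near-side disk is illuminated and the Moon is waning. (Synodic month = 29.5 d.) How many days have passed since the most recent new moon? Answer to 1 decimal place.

Invert f = (1 − cos θ)/2 to get cos θ = 1 − 2(0.24) = 0.520, hence θ₀ = arccos 0.520 = 58.7°.
Since the Moon is past full (waning), take the reflex angle: θ = 360° − 58.7° = 301.3°.
Age = 29.5 × 301.3°/360° ≈ 24.69 days.

24.7 days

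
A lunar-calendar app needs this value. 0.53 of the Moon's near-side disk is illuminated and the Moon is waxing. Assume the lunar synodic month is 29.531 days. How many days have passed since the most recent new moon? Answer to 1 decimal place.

cos θ = 1 − 2f = -0.060, giving a principal value of 93.4°.
Waxing ⇒ before full, so θ = 93.4°.
That fraction of the synodic month is 93.4/360 × 29.531 d ≈ 7.66 d.

7.7 days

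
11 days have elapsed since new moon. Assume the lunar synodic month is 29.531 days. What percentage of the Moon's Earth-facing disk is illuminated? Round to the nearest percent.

The Moon has covered 11/29.531 of its cycle, so θ ≈ 360° × 11/29.531 = 134.1°.
With cos θ = (-0.696), the lit fraction is (1 − (-0.696))/2 ≈ 0.848, so 85%.

85%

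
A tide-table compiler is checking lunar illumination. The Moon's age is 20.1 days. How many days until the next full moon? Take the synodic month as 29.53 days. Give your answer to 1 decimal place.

Full moon occurs at elongation 180°, i.e. at age 29.53 × 180/360 = 14.765 d.
Already past this cycle's full moon; the next is at 14.765 + 29.53 = 44.295 d, so 44.295 − 20.1 = 24.195 days.

24.2 days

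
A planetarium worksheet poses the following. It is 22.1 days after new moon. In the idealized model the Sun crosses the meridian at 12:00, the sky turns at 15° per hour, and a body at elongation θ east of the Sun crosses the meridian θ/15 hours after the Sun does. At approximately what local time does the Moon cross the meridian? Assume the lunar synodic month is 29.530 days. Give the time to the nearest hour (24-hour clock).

06:00

Phase angle: θ = 360°·(22.1 d)/(29.530 d) = 269.4°.
Delay after the Sun = 269.4° / (15°/h) ≈ 17.96 h.
12:00 + 17.96 h ≈ 05:58 → 06:00 to the nearest hour.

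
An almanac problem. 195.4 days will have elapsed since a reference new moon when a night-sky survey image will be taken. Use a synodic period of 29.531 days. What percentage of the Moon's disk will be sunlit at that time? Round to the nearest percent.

Reduce mod P: 195.4 − 6×29.531 = 18.21 d into the current lunation.
Elongation θ = 360° × 18.21/29.531 ≈ 222.0°.
cos 222.0° = (-0.743), so f = (1 − (-0.743))/2 = 0.871, so 87%.

87%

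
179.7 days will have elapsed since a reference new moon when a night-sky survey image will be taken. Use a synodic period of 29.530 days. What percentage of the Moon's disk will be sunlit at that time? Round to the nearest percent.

7%

Reduce mod P: 179.7 − 6×29.530 = 2.52 d into the current lunation.
Phase angle: θ = 360°·(2.52 d)/(29.530 d) = 30.7°.
Illuminated fraction = (1 − cos 30.7°)/2 = (1 − 0.860)/2 ≈ 0.070, so 7%.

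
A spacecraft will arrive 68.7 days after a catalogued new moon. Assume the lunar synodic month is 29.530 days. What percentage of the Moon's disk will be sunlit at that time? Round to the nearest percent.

68.7 d spans 2 complete synodic months (2 × 29.530 = 59.06 d) plus 9.64 d.
Phase angle: θ = 360°·(9.64 d)/(29.530 d) = 117.5°.
With cos θ = (-0.462), the lit fraction is (1 − (-0.462))/2 ≈ 0.731, so 73%.

73%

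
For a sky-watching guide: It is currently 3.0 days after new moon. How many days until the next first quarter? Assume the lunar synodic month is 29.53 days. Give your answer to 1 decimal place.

First quarter occurs at elongation 90°, i.e. at age 29.53 × 90/360 = 7.383 d.
That is 7.383 − 3.0 = 4.383 days ahead.

4.4 days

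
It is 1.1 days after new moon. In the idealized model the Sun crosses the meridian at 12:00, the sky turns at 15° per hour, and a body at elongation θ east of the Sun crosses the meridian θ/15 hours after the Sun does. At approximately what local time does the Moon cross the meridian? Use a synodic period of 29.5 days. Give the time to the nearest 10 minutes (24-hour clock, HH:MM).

Elongation θ = 360° × 1.1/29.5 ≈ 13.4°.
The Moon trails the Sun by θ/15 = 13.4/15 ≈ 0.89 hours.
12:00 + 0.895 h ≈ 12:54 → 12:50 to the nearest ten minutes.

12:50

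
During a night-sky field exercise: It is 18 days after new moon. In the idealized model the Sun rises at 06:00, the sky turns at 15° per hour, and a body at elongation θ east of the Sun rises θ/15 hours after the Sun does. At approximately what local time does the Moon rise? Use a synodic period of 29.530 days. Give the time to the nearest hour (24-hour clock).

The Moon has covered 18/29.530 of its cycle, so θ ≈ 360° × 18/29.530 = 219.4°.
The Moon trails the Sun by θ/15 = 219.4/15 ≈ 14.63 hours.
06:00 + 14.63 h ≈ 20:38 → 21:00 to the nearest hour.

21:00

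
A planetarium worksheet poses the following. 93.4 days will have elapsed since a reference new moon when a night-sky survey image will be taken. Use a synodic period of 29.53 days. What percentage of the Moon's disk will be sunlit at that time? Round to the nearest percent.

24%

93.4/29.53 = 3.163 lunations, so 3 complete cycles and 4.81 d into the next.
Elongation θ = 360° × 4.81/29.53 ≈ 58.6°.
With cos θ = 0.520, the lit fraction is (1 − 0.520)/2 ≈ 0.240, so 24%.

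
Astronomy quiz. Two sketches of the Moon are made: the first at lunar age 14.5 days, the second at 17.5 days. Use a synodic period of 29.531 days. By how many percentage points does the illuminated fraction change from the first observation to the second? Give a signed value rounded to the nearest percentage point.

First observation: θ = 360°·14.5/29.531 = 176.8°, so f = 0.999.
Second observation: θ = 213.3°, f = 0.918.
Δf = 0.918 − 0.999 = -0.081, i.e. -8 pp.

-8 percentage points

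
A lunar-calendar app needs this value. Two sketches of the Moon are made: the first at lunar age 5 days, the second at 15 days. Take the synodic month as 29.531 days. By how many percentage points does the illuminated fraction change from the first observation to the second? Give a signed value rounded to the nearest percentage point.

First observation: θ = 360°·5/29.531 = 61.0°, so f = 0.257.
Second observation: θ = 182.9°, f = 0.999.
Δf = 0.999 − 0.257 = +0.742, i.e. +74 pp.

+74 pp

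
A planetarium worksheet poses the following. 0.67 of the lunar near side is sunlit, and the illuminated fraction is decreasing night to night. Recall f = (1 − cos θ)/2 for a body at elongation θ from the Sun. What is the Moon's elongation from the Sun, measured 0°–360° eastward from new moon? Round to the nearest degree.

250°

From f = (1 − cos θ)/2: cos θ = 1 − 2×0.67 = -0.340; arccos → 109.9°.
Since the Moon is past full (waning), take the reflex angle: θ = 360° − 109.9° = 250.1°.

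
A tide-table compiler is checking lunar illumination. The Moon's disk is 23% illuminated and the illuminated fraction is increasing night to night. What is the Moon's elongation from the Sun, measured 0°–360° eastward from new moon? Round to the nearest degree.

cos θ = 1 − 2f = 0.540, giving a principal value of 57.3°.
Waxing ⇒ before full, so θ = 57.3°.

57°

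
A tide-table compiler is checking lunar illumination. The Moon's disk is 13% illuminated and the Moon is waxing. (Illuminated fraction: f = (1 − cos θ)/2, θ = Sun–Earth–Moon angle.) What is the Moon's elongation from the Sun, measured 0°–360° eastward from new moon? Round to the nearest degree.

From f = (1 − cos θ)/2: cos θ = 1 − 2×0.13 = 0.740; arccos → 42.3°.
Before full moon the principal value applies: θ = 42.3°.

42°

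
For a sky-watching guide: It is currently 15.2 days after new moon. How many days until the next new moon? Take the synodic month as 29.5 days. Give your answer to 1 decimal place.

The next new moon completes the synodic month: 29.5 − 15.2 = 14.300 days.

14.3 days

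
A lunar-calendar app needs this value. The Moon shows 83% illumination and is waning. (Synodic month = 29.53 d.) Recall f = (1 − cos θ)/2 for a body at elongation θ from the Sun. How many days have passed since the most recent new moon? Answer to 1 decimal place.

cos θ = 1 − 2f = -0.660, giving a principal value of 131.3°.
A waning Moon lies in 180°–360°, so θ = 360° − 131.3° = 228.7°.
Age = 29.53 × 228.7°/360° ≈ 18.76 days.

18.8 days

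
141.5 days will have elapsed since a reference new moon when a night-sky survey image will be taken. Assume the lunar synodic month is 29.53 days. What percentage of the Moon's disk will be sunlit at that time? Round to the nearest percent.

141.5 d spans 4 complete synodic months (4 × 29.53 = 118.12 d) plus 23.38 d.
The Moon has covered 23.38/29.53 of its cycle, so θ ≈ 360° × 23.38/29.53 = 285.0°.
cos 285.0° = 0.259, so f = (1 − 0.259)/2 = 0.370, so 37%.

37%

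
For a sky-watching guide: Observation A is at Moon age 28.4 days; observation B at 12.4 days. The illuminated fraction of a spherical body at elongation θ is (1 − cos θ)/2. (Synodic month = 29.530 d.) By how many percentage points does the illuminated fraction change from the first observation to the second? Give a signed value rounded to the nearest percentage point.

+92 pp

First observation: θ = 360°·28.4/29.530 = 346.2°, so f = 0.014.
Second observation: θ = 151.2°, f = 0.938.
Δf = 0.938 − 0.014 = +0.924, i.e. +92 pp.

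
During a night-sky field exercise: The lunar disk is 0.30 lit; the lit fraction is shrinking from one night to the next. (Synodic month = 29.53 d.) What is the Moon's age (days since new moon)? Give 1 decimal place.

24.1 days

From f = (1 − cos θ)/2: cos θ = 1 − 2×0.30 = 0.400; arccos → 66.4°.
A waning Moon lies in 180°–360°, so θ = 360° − 66.4° = 293.6°.
That fraction of the synodic month is 293.6/360 × 29.53 d ≈ 24.08 d.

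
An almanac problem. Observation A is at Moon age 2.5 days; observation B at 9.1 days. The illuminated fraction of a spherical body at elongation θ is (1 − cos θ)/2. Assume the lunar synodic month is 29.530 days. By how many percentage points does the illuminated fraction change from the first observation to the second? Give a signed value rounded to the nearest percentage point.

+61 pp

θ₁ = 360° × 2.5/29.530 = 30.5°, f₁ = (1 − cos θ₁)/2 = 0.069.
θ₂ = 360° × 9.1/29.530 = 110.9°, f₂ = (1 − cos θ₂)/2 = 0.679.
Change = f₂ − f₁ = +0.610 → +61 percentage points.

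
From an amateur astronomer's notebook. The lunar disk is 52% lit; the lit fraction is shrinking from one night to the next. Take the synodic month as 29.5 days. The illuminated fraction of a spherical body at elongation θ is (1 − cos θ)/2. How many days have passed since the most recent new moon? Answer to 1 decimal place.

21.9 days

From f = (1 − cos θ)/2: cos θ = 1 − 2×0.52 = -0.040; arccos → 92.3°.
Since the Moon is past full (waning), take the reflex angle: θ = 360° − 92.3° = 267.7°.
At 360°/29.5 d per day, 267.7° corresponds to 21.94 days.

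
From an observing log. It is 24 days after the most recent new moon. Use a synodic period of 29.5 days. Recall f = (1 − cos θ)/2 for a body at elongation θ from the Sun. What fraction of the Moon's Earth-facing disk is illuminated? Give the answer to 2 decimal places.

Elongation θ = 360° × 24/29.5 ≈ 292.9°.
With cos θ = 0.389, the lit fraction is (1 − 0.389)/2 ≈ 0.306.

0.31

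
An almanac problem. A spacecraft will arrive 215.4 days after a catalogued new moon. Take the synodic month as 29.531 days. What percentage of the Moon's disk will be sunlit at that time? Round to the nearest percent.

64%

215.4 d spans 7 complete synodic months (7 × 29.531 = 206.72 d) plus 8.68 d.
Elongation θ = 360° × 8.68/29.531 ≈ 105.9°.
cos 105.9° = (-0.273), so f = (1 − (-0.273))/2 = 0.637, so 64%.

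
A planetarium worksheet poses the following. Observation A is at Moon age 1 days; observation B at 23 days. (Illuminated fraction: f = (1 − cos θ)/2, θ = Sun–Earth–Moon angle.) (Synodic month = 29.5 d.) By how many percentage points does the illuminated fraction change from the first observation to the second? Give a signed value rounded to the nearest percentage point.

+40 percentage points

θ₁ = 360° × 1/29.5 = 12.2°, f₁ = (1 − cos θ₁)/2 = 0.011.
θ₂ = 360° × 23/29.5 = 280.7°, f₂ = (1 − cos θ₂)/2 = 0.407.
Change = f₂ − f₁ = +0.396 → +40 percentage points.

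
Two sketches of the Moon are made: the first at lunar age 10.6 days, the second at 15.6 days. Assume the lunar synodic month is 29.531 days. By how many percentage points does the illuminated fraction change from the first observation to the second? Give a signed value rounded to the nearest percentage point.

+18 pp

θ₁ = 360° × 10.6/29.531 = 129.2°, f₁ = (1 − cos θ₁)/2 = 0.816.
θ₂ = 360° × 15.6/29.531 = 190.2°, f₂ = (1 − cos θ₂)/2 = 0.992.
Change = f₂ − f₁ = +0.176 → +18 percentage points.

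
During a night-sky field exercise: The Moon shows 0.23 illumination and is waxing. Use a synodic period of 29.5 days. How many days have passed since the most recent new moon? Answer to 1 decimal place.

cos θ = 1 − 2f = 0.540, giving a principal value of 57.3°.
Waxing ⇒ before full, so θ = 57.3°.
At 360°/29.5 d per day, 57.3° corresponds to 4.70 days.

4.7 days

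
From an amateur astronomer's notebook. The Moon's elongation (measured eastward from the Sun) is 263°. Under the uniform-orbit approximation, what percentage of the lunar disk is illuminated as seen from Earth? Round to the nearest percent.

Half-versine of 263°: (1 − (-0.122))/2 = 0.561, i.e. 56%.

56%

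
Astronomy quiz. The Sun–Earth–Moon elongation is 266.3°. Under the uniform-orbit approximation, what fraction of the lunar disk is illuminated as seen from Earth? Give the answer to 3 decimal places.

0.532

cos 266.3° = (-0.065), so f = (1 − (-0.065))/2 = 0.532.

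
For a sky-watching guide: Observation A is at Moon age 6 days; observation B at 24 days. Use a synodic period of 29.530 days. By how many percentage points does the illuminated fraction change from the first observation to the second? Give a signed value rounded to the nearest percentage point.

First observation: θ = 360°·6/29.530 = 73.1°, so f = 0.355.
Second observation: θ = 292.6°, f = 0.308.
Δf = 0.308 − 0.355 = -0.047, i.e. -5 pp.

-5 percentage points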